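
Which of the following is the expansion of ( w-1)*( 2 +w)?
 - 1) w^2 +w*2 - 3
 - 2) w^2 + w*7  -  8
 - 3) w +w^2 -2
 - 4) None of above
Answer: 3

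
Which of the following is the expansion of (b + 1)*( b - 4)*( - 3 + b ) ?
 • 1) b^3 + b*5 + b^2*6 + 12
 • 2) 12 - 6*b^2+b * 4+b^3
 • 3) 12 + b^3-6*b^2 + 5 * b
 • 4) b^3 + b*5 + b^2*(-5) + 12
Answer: 3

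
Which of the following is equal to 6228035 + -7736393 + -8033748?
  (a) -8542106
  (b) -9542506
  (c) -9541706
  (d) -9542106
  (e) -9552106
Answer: d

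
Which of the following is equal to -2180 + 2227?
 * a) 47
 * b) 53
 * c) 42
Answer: a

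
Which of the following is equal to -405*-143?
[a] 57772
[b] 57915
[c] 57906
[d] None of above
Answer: b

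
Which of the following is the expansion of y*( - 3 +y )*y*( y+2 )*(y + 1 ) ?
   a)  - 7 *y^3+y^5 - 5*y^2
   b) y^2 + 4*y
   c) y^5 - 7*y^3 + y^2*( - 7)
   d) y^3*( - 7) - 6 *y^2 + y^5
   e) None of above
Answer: d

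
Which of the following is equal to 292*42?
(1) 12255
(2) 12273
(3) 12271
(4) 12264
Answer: 4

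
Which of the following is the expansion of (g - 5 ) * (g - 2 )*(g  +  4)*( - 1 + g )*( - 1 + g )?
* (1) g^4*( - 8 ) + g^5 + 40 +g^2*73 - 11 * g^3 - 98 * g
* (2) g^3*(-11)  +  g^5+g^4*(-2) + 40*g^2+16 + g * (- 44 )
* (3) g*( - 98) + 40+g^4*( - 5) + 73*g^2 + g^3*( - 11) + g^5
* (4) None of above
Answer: 3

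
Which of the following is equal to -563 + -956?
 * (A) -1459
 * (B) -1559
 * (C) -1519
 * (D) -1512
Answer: C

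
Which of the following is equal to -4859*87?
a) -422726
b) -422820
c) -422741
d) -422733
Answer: d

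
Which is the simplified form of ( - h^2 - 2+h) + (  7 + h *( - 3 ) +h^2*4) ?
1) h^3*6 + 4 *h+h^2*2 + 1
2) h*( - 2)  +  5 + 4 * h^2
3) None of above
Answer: 3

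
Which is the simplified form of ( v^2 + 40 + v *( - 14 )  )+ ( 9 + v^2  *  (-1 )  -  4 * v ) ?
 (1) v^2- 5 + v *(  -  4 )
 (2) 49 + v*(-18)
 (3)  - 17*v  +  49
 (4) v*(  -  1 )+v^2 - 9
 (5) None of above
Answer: 2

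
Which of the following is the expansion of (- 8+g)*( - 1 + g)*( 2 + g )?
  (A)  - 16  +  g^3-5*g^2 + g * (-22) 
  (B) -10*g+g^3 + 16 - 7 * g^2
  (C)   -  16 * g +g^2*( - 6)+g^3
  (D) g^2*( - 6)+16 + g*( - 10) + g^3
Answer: B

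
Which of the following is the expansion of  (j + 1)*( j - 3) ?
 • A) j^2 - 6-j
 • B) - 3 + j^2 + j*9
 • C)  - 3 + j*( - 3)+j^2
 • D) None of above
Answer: D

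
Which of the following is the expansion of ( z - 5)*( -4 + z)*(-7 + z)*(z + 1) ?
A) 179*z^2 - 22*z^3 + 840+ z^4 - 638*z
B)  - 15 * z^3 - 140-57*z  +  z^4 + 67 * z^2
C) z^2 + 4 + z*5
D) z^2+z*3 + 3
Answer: B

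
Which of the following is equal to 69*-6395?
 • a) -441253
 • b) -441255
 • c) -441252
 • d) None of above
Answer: b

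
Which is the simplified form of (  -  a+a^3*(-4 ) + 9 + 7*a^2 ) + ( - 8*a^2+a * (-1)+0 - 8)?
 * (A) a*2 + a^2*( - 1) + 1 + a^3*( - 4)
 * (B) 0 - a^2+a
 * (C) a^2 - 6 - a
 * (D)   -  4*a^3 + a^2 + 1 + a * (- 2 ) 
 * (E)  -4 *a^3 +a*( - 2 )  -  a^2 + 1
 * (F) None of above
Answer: E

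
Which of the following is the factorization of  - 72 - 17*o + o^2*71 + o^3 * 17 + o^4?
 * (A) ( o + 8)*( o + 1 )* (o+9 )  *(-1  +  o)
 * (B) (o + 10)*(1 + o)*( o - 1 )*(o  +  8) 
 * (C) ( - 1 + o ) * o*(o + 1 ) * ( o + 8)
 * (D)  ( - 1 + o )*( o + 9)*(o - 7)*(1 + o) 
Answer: A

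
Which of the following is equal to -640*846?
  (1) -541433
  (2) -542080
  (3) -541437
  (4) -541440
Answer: 4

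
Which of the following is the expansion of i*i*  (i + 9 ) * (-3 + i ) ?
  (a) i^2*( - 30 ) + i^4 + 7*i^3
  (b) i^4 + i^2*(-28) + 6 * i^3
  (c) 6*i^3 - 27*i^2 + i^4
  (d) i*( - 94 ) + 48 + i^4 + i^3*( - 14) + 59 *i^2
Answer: c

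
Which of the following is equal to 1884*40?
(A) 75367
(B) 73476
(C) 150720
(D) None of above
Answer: D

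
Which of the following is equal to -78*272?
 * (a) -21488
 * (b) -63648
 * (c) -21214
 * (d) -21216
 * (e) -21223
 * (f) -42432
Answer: d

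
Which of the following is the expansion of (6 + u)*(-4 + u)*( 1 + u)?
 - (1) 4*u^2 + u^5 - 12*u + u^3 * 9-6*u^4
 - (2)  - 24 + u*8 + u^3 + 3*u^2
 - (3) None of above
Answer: 3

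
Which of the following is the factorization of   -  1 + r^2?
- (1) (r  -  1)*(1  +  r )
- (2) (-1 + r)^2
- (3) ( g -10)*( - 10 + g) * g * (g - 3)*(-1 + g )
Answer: 1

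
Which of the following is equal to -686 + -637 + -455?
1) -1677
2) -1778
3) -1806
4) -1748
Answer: 2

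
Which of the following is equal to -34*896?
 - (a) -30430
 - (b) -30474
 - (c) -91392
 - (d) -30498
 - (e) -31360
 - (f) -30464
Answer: f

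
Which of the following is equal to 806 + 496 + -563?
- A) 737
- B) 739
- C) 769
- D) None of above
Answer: B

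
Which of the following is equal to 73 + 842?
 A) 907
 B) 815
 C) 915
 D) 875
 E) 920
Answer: C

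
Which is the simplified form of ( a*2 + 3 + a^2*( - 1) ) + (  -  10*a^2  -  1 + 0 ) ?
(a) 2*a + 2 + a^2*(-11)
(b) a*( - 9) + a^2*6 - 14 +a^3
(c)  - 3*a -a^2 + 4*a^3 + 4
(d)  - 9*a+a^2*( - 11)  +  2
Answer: a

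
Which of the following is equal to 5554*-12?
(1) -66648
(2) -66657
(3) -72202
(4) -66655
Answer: 1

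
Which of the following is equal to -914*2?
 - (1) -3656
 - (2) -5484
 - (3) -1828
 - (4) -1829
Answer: 3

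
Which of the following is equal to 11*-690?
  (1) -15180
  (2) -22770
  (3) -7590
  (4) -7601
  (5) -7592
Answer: 3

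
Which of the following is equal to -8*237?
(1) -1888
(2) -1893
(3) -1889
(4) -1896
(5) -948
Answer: 4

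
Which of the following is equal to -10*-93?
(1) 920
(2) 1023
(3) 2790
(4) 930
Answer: 4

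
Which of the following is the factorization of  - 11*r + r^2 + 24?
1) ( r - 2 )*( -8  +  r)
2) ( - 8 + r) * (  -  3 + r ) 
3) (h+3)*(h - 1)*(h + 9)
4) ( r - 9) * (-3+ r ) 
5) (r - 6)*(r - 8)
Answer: 2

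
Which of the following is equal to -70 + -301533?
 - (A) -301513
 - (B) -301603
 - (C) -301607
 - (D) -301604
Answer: B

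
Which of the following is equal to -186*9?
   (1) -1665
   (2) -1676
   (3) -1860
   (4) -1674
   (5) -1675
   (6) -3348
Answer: 4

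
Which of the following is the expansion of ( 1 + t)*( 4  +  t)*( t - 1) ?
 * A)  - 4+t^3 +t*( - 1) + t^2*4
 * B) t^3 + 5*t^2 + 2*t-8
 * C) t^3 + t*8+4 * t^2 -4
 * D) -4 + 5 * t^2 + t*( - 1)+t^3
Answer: A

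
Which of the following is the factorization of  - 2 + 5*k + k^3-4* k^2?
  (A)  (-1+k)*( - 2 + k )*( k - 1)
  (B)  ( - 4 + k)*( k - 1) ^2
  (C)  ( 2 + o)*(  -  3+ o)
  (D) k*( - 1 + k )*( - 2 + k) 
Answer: A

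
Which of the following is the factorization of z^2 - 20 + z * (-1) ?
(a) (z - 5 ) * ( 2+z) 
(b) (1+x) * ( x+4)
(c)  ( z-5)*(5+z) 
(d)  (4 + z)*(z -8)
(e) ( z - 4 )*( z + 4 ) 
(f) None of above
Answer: f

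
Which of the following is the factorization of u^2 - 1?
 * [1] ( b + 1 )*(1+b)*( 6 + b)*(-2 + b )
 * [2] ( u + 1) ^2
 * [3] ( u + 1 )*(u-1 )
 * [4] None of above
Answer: 3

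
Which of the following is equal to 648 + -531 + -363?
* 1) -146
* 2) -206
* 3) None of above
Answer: 3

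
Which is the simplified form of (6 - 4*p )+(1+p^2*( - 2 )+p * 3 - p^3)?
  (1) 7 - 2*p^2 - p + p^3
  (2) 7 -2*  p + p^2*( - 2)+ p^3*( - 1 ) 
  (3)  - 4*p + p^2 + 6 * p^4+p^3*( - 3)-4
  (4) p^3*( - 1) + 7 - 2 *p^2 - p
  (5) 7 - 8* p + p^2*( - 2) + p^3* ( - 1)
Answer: 4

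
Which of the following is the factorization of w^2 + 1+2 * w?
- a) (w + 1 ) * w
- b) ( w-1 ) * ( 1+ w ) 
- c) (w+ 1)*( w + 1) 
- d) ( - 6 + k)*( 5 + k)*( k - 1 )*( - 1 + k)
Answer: c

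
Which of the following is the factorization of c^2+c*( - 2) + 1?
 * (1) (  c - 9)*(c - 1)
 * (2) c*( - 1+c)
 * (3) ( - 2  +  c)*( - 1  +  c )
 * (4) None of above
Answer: 4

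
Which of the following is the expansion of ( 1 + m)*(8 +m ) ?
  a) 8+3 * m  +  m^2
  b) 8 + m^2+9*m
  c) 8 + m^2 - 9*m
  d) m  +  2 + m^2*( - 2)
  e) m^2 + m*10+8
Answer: b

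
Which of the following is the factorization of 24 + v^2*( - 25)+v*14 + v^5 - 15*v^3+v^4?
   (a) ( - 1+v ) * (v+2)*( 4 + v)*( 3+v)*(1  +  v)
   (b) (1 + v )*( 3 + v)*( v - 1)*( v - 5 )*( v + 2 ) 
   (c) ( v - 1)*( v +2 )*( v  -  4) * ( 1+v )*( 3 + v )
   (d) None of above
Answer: c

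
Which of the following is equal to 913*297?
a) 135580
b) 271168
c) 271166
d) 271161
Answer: d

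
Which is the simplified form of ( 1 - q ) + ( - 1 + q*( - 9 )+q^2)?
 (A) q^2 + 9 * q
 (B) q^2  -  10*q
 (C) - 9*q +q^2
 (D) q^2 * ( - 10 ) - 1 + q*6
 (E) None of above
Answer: B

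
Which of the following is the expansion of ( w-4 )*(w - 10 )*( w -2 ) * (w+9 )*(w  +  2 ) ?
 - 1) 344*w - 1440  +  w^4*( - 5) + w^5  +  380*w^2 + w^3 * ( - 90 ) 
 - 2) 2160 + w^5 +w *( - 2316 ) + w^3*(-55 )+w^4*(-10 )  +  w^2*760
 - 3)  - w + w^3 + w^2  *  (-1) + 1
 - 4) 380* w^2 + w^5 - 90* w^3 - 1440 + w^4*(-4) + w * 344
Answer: 1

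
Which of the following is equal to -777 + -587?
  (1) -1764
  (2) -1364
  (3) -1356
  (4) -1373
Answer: 2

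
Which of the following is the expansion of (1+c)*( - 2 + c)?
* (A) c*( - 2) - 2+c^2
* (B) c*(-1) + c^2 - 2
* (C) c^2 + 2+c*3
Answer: B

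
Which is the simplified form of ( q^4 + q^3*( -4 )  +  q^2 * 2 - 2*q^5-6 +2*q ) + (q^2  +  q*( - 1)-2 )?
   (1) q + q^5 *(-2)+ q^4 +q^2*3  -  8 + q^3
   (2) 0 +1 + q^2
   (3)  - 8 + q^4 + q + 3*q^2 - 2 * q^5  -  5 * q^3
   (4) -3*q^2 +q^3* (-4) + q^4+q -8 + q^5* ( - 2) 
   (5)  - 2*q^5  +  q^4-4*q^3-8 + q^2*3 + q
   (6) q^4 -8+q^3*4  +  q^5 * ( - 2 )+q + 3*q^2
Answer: 5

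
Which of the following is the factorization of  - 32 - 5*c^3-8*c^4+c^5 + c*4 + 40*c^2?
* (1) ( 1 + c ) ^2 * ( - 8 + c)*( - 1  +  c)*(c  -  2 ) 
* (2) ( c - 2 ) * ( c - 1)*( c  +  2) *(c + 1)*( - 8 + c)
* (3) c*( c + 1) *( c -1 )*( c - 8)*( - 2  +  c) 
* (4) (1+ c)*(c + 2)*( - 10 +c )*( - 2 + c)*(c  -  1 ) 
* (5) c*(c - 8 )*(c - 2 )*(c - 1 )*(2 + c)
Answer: 2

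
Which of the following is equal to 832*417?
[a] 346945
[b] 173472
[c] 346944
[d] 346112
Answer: c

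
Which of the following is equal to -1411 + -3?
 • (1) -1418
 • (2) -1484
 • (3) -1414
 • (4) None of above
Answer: 3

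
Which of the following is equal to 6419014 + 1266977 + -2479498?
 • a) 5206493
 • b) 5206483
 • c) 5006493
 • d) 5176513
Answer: a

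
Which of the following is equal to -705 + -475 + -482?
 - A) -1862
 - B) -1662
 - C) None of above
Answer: B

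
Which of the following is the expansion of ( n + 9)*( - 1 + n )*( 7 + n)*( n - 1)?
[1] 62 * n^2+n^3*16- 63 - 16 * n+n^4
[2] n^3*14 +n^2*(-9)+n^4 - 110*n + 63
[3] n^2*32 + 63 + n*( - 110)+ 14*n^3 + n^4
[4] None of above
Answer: 3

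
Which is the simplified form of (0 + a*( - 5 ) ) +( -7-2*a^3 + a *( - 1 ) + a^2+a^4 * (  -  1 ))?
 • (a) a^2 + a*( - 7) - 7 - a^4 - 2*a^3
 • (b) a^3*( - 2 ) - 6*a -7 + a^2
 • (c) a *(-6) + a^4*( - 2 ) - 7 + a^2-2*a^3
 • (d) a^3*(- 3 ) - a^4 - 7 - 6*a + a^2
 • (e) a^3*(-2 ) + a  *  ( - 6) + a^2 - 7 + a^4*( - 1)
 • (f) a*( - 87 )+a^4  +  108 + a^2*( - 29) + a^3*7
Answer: e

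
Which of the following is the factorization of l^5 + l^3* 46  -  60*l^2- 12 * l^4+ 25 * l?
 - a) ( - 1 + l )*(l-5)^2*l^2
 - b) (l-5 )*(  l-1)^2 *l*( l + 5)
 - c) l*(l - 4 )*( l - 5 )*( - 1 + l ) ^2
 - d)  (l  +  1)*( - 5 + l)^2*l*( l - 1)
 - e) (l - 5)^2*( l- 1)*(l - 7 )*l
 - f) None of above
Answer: f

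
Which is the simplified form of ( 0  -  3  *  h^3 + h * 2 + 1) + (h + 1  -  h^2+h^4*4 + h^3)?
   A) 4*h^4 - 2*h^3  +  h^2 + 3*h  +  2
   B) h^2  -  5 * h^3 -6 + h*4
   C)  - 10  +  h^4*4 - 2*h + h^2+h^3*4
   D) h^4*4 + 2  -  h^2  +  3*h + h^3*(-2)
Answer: D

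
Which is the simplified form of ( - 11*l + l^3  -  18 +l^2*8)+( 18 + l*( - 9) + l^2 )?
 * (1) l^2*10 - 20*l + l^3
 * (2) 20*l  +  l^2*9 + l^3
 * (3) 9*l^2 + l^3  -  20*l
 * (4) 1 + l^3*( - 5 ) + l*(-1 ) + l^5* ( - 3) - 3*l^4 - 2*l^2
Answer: 3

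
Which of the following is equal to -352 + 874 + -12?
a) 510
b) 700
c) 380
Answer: a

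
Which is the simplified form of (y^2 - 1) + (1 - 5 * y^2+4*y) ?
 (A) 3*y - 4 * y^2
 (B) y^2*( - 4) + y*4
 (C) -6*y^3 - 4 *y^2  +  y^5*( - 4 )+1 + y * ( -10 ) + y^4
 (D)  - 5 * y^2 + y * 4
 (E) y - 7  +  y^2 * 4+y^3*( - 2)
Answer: B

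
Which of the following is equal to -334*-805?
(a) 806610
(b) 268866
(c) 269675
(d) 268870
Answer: d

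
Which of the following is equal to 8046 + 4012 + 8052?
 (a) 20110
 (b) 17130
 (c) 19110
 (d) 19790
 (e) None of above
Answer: a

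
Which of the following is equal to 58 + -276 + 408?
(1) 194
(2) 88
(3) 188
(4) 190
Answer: 4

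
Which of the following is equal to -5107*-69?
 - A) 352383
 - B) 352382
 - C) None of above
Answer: A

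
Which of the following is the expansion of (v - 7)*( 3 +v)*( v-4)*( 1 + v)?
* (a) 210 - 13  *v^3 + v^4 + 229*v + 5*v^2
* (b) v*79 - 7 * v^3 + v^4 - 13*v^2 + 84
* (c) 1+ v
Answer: b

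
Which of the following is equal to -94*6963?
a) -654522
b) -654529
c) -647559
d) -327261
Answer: a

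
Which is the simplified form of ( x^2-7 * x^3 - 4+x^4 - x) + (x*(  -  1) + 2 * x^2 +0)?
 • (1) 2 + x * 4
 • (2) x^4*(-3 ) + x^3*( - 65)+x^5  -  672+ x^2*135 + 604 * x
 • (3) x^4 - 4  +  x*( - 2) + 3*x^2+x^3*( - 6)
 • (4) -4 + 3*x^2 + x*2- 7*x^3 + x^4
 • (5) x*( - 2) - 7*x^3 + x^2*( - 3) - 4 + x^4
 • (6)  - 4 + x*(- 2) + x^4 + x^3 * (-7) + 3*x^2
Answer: 6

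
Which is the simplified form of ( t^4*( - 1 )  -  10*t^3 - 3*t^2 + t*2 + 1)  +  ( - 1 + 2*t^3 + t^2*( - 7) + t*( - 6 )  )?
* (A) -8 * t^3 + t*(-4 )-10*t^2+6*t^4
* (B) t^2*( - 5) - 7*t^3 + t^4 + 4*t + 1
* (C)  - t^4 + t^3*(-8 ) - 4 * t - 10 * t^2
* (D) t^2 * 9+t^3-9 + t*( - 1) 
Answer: C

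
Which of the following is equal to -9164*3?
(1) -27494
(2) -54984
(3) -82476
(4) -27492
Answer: 4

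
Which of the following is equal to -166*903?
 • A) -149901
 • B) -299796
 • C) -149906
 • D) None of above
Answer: D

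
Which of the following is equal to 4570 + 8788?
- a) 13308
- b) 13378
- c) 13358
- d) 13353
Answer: c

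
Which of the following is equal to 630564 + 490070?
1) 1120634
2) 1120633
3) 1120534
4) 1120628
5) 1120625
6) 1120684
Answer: 1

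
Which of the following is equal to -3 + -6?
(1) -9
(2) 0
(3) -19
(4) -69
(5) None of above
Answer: 1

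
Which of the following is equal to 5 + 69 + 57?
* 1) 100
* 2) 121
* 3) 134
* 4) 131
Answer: 4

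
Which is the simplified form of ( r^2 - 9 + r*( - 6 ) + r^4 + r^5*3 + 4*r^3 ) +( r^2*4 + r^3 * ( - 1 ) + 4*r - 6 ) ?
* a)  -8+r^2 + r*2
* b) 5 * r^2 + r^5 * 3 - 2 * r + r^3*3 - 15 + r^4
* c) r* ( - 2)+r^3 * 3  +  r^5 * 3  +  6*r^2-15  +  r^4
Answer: b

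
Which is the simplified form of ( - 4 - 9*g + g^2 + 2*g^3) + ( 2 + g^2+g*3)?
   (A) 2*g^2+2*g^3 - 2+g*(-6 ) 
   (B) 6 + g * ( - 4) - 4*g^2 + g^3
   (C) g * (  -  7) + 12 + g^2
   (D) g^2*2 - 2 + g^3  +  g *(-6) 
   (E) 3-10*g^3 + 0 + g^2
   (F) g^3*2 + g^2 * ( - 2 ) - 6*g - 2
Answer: A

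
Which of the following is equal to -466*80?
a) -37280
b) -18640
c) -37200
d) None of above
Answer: a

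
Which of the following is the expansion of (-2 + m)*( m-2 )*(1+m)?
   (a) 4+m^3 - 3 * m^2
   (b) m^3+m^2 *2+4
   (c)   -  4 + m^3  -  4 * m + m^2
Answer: a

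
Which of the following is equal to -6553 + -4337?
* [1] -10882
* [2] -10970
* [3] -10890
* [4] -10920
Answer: 3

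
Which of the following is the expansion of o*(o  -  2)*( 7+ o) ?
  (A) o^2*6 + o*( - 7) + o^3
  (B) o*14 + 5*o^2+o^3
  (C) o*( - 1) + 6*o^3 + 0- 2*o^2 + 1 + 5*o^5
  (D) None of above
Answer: D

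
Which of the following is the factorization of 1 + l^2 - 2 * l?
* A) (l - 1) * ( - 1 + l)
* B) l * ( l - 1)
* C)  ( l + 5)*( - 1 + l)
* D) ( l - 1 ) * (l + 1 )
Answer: A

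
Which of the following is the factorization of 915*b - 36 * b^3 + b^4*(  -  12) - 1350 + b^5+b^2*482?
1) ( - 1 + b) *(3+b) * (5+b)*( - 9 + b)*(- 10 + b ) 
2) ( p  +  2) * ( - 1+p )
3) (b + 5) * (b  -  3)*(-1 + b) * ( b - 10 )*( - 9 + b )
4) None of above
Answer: 1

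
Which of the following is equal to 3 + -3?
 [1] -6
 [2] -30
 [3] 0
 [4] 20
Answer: 3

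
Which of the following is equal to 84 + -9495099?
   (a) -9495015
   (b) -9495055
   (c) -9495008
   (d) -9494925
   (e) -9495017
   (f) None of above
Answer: a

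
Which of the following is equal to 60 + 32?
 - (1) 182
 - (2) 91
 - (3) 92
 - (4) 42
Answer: 3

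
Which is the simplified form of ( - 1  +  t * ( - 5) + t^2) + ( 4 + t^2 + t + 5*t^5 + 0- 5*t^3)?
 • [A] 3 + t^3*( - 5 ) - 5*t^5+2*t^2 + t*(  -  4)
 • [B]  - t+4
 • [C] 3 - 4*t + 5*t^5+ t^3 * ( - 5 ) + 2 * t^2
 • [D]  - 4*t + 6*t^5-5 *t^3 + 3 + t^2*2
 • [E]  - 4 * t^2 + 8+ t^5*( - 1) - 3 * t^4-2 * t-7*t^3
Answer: C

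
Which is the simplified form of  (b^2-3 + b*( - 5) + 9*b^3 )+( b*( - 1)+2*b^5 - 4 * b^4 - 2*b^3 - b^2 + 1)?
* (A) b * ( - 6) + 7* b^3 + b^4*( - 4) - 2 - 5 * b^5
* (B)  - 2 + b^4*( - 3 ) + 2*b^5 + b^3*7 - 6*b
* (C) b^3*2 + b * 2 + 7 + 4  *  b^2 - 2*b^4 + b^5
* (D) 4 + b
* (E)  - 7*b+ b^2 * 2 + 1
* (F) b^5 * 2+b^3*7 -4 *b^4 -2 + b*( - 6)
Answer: F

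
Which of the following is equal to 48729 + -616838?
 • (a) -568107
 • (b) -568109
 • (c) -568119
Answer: b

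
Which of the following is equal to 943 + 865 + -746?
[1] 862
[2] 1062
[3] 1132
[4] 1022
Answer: 2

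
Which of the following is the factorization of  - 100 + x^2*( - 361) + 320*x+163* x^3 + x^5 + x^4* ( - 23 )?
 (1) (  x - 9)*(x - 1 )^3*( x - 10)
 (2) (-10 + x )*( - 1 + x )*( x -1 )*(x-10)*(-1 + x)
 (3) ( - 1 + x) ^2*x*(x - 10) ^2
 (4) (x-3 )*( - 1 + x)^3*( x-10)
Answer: 2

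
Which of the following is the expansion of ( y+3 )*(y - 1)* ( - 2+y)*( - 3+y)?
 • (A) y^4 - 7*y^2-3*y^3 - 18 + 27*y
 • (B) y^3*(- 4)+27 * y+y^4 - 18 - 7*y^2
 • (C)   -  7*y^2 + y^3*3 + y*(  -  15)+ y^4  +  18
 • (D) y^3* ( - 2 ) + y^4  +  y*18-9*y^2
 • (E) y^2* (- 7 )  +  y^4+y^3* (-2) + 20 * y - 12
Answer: A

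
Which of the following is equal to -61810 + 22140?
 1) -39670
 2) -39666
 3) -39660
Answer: 1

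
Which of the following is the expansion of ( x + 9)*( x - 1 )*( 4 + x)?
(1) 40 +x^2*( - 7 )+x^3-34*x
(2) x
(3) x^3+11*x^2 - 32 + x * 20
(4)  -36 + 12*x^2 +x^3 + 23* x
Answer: 4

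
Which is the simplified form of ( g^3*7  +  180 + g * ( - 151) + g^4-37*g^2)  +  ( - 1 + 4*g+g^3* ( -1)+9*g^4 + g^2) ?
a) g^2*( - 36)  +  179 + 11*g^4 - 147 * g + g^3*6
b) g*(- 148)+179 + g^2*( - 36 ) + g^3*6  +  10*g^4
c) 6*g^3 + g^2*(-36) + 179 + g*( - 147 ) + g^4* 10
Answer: c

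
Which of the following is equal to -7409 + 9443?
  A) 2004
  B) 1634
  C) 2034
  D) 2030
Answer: C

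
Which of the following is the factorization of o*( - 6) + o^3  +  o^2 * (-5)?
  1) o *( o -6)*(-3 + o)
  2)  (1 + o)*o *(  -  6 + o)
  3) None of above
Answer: 2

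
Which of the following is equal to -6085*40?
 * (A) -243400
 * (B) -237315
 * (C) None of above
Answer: A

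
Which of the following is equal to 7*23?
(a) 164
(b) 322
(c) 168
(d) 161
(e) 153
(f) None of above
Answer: d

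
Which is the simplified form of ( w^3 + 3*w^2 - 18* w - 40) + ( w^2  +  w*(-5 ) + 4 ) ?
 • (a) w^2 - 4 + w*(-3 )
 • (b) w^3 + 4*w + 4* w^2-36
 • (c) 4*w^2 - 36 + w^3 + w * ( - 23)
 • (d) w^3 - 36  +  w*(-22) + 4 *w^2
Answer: c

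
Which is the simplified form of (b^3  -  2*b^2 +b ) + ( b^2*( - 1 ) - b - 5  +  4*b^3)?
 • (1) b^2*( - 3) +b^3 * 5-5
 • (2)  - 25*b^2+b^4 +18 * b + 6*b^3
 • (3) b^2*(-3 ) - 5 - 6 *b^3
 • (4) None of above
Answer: 1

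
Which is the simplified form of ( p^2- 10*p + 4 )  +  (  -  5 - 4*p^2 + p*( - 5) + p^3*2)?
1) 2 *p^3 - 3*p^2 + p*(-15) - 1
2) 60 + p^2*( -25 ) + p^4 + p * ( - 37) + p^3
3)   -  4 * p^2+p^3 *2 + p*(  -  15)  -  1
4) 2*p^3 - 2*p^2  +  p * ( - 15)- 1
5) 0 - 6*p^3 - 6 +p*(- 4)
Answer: 1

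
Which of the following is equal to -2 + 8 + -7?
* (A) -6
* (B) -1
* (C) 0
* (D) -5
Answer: B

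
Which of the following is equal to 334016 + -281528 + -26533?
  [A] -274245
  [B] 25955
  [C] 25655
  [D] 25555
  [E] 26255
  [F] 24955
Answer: B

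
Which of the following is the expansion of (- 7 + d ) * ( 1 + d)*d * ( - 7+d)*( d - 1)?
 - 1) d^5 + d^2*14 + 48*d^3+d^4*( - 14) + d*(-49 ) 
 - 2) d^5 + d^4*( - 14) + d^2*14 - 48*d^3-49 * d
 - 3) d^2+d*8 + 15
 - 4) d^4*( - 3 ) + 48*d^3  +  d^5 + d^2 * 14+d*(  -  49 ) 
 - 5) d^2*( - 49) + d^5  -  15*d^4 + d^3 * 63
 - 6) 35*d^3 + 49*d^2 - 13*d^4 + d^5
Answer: 1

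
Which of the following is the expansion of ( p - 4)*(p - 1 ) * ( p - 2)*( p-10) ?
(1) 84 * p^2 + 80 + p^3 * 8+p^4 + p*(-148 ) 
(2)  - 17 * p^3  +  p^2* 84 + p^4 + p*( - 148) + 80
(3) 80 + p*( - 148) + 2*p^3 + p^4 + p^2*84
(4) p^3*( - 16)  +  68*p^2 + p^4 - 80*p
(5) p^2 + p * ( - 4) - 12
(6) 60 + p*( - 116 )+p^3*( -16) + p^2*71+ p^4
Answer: 2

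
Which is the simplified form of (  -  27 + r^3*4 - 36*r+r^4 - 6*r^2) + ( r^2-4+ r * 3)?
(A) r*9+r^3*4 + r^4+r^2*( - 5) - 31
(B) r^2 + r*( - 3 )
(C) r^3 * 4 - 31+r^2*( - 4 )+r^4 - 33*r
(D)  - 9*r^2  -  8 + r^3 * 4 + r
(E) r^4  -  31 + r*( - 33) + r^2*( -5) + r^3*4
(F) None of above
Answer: E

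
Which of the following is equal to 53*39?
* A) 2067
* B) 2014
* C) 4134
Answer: A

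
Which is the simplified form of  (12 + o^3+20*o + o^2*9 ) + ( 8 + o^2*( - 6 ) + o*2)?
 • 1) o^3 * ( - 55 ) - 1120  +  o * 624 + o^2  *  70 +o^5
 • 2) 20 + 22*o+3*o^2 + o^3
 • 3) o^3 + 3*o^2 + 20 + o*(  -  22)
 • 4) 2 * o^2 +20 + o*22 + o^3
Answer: 2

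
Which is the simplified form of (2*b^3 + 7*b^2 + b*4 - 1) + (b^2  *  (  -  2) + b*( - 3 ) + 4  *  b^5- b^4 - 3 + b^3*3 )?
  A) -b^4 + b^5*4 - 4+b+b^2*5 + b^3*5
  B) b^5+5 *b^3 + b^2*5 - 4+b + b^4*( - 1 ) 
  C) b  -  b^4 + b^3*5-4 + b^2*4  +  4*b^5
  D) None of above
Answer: A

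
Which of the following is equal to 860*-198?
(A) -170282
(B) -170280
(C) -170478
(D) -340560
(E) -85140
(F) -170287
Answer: B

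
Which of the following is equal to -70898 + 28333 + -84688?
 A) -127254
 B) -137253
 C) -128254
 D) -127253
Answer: D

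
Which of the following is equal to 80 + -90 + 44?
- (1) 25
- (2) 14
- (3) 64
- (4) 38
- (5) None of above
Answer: 5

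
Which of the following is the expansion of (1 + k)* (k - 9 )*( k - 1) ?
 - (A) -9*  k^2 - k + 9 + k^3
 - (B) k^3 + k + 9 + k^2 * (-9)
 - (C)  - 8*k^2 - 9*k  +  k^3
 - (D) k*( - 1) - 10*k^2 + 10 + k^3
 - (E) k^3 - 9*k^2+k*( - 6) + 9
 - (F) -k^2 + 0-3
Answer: A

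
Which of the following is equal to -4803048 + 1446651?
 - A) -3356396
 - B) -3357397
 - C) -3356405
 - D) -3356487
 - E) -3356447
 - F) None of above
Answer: F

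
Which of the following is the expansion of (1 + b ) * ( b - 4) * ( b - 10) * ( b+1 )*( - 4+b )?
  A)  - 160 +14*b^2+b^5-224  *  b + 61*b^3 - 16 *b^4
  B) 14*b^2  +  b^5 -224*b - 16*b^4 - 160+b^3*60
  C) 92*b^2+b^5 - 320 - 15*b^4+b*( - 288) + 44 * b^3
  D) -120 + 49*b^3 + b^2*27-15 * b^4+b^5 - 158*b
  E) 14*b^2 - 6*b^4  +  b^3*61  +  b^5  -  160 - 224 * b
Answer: A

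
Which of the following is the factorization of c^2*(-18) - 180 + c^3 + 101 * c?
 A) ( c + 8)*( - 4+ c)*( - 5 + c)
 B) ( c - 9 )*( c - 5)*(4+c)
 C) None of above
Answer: C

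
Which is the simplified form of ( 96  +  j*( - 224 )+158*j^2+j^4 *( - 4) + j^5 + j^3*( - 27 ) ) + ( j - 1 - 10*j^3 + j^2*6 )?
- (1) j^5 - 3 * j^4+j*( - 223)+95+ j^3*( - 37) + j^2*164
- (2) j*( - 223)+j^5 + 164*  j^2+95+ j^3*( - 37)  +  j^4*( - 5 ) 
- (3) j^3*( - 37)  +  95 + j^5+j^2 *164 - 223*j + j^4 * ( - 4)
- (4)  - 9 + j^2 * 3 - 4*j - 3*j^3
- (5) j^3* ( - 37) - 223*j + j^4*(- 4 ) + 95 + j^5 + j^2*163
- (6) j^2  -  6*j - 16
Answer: 3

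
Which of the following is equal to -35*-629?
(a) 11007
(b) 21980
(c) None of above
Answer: c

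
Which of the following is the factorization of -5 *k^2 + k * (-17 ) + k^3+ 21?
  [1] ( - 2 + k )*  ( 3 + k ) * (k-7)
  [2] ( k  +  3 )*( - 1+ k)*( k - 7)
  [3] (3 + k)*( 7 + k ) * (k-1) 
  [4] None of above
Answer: 2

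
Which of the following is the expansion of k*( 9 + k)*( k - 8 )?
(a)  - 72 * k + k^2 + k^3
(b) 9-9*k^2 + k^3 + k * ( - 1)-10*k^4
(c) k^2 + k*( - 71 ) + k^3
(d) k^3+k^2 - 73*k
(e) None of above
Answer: a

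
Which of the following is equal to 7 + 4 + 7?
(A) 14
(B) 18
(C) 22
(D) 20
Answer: B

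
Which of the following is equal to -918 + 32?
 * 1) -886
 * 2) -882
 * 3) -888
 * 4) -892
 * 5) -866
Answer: 1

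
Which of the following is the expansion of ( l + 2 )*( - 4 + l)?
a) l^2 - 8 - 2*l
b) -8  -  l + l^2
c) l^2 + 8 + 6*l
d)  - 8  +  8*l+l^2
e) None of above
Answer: a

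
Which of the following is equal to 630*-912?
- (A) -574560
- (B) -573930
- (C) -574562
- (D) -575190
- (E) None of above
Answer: A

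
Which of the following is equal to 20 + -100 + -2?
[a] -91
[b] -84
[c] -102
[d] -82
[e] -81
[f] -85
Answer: d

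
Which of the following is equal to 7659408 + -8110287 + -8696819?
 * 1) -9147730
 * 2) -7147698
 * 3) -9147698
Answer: 3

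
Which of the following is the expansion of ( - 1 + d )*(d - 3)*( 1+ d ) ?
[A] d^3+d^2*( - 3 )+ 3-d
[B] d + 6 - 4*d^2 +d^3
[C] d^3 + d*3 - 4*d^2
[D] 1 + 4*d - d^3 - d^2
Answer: A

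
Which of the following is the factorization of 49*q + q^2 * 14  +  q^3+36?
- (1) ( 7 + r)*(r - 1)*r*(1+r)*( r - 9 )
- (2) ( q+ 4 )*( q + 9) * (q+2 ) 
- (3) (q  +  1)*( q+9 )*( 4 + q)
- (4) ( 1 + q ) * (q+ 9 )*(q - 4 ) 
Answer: 3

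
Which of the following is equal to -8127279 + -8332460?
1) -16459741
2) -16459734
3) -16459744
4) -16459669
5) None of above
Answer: 5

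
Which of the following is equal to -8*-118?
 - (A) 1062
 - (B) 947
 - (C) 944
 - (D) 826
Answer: C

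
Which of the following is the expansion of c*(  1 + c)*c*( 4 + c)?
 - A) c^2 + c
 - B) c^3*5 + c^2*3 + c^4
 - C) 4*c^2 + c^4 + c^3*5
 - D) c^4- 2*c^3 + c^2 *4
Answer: C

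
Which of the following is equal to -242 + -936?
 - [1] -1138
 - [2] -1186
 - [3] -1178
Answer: 3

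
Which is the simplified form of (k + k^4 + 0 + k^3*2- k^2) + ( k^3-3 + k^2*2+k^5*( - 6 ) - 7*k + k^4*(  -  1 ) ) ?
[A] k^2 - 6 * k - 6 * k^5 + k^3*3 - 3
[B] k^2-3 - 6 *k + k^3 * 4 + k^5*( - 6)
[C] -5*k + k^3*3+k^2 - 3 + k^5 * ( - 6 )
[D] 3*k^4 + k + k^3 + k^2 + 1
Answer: A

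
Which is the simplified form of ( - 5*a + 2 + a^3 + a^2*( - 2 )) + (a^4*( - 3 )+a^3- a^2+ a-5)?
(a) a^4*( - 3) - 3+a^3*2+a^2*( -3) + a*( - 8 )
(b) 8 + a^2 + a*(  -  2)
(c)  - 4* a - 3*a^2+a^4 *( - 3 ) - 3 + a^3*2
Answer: c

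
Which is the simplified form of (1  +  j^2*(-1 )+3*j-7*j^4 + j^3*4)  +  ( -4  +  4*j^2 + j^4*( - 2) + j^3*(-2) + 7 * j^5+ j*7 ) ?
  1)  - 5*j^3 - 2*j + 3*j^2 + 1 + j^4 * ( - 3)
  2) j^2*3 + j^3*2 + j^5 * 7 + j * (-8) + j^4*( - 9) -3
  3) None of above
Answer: 3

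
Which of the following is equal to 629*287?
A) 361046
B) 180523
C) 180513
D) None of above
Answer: B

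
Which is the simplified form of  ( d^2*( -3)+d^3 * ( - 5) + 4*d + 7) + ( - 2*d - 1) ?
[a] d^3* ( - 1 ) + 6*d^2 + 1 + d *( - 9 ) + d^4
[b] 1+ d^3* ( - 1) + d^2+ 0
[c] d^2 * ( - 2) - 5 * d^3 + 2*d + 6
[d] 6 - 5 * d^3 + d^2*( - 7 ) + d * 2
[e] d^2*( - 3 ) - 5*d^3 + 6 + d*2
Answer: e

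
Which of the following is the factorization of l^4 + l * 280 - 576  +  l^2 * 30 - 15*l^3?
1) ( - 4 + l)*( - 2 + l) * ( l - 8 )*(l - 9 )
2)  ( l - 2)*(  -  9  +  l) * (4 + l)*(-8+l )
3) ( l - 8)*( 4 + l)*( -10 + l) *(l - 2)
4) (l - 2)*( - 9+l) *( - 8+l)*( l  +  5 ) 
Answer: 2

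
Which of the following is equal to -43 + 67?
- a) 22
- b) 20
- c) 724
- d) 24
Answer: d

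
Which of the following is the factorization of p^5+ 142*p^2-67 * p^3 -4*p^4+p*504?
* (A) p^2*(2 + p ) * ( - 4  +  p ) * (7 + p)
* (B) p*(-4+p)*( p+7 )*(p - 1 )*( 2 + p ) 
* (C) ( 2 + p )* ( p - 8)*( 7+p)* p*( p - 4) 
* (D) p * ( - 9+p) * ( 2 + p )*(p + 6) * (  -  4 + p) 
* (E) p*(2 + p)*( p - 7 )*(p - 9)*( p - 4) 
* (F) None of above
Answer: F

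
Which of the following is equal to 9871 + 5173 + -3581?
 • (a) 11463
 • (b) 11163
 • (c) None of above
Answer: a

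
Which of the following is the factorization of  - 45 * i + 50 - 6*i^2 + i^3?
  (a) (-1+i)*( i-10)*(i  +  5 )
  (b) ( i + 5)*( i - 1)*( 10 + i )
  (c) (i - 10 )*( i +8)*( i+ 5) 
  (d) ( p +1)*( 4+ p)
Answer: a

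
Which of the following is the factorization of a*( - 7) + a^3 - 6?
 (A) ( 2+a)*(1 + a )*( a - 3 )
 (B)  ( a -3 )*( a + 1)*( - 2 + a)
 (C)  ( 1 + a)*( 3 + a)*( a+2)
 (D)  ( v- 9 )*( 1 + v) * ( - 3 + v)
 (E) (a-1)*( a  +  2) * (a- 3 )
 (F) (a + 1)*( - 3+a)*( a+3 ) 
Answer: A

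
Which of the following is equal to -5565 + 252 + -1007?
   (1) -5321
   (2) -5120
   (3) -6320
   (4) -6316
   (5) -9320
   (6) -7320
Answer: 3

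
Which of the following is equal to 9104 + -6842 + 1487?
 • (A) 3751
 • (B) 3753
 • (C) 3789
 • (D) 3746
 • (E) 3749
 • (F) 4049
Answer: E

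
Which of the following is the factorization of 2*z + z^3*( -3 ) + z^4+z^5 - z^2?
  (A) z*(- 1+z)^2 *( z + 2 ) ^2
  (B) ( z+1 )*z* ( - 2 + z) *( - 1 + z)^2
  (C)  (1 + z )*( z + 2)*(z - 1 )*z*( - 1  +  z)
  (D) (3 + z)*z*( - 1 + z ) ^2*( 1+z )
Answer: C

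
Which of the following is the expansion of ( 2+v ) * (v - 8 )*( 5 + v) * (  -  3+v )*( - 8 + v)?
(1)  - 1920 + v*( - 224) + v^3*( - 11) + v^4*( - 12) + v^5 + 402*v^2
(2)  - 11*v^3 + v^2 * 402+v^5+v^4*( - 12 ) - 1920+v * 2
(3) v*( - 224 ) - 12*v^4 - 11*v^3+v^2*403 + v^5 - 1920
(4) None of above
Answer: 1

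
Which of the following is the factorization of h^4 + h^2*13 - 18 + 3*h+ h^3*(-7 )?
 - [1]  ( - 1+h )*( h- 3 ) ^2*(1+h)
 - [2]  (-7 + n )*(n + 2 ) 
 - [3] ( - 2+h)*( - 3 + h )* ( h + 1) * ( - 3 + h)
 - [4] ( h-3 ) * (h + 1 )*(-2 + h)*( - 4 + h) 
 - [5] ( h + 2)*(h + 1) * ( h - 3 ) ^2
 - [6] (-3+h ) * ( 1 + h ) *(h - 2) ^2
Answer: 3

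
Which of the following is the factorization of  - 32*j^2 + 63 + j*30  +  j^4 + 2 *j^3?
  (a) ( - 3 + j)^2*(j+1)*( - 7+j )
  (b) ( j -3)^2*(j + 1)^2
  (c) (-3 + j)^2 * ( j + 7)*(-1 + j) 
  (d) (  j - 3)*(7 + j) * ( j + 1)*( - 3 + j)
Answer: d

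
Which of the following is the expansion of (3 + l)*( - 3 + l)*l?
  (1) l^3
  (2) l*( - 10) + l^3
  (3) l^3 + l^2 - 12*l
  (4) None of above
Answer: 4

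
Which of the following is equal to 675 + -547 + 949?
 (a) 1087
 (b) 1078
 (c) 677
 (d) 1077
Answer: d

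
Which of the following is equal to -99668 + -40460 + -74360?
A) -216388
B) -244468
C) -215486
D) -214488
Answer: D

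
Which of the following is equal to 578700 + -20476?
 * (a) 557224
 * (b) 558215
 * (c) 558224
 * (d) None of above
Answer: c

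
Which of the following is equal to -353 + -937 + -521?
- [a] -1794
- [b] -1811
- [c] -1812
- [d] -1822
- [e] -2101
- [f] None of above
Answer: b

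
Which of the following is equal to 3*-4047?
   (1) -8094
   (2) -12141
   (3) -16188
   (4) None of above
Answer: 2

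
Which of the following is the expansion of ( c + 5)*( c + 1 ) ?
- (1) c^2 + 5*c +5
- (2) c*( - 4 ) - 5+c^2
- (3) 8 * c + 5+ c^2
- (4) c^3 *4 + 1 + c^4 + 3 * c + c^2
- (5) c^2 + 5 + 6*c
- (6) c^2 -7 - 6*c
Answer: 5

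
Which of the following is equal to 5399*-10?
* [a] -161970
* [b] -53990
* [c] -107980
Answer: b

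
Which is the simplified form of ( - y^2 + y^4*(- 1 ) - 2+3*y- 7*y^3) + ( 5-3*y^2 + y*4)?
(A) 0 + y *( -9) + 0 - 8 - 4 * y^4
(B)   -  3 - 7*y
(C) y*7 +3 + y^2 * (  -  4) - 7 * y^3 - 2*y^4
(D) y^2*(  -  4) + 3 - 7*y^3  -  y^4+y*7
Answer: D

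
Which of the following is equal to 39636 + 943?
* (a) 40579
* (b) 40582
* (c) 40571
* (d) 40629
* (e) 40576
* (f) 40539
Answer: a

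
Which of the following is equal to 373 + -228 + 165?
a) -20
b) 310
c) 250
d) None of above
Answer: b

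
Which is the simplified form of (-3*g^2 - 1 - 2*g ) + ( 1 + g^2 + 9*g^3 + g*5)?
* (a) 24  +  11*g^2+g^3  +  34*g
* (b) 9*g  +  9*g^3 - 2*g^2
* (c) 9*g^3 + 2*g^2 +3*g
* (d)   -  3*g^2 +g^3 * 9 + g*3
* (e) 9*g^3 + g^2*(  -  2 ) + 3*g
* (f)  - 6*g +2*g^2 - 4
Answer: e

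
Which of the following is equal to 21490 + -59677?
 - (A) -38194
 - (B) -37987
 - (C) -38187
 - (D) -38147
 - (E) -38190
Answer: C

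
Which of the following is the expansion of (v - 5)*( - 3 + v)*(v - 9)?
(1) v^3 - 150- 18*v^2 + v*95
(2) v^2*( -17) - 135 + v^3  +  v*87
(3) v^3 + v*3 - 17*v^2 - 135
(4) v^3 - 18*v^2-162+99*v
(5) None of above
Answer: 2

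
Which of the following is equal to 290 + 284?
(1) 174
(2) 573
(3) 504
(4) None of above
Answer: 4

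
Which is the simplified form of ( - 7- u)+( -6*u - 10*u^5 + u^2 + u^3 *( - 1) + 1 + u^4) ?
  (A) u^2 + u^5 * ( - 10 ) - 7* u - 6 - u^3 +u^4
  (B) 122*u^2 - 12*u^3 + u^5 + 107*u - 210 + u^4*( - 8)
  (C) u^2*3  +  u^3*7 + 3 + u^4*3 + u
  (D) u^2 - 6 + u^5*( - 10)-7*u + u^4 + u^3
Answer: A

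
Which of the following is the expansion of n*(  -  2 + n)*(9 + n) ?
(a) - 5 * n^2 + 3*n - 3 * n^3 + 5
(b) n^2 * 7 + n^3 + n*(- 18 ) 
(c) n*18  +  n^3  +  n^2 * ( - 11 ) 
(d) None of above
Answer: b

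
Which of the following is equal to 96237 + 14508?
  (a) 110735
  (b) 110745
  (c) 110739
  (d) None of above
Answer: b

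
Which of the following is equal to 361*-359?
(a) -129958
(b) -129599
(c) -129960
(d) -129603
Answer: b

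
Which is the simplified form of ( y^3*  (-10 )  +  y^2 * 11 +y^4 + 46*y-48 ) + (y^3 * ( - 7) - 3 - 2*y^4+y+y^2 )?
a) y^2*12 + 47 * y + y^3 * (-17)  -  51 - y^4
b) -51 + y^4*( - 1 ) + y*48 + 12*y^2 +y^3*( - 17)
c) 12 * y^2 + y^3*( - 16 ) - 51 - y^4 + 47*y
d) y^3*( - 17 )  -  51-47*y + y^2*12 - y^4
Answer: a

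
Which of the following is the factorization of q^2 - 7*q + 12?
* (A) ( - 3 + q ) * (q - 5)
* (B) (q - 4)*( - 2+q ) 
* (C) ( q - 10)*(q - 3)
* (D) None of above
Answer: D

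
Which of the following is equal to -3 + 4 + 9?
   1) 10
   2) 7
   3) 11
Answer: 1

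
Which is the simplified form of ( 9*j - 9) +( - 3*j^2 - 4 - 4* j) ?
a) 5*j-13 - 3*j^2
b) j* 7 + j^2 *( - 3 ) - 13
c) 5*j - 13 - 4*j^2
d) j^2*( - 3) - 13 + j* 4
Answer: a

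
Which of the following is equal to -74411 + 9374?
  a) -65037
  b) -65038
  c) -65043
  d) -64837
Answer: a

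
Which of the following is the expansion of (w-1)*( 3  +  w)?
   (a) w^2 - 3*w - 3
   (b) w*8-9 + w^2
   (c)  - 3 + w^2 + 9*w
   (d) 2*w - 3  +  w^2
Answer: d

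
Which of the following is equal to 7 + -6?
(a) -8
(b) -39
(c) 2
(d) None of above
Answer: d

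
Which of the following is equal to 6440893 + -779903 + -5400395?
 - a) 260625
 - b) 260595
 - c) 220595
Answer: b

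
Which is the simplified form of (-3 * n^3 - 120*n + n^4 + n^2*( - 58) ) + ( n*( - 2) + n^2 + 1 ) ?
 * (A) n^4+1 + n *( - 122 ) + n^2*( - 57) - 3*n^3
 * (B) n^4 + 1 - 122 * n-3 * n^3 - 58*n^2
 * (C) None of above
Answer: A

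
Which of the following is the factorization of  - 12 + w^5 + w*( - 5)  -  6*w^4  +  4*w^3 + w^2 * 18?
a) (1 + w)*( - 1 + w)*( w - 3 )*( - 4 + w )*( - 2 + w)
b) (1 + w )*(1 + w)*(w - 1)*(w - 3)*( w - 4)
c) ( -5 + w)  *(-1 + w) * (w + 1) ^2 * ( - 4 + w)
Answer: b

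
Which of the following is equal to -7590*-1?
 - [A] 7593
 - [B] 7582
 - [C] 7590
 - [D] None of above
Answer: C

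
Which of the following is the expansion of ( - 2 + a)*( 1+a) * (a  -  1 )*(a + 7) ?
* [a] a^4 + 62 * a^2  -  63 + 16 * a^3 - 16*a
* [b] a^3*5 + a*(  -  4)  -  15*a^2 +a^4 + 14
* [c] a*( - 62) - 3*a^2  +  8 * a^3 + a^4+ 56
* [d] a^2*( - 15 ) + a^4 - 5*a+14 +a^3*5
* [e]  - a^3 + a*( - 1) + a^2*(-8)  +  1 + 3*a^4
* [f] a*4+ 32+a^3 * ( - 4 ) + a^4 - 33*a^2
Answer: d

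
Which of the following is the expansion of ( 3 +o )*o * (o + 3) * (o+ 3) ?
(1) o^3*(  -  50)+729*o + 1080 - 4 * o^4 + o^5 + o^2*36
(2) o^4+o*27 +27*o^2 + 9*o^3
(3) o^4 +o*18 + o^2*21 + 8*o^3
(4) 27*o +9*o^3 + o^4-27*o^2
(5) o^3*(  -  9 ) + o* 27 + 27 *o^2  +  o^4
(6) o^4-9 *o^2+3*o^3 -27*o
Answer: 2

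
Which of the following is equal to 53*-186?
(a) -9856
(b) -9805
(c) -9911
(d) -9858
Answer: d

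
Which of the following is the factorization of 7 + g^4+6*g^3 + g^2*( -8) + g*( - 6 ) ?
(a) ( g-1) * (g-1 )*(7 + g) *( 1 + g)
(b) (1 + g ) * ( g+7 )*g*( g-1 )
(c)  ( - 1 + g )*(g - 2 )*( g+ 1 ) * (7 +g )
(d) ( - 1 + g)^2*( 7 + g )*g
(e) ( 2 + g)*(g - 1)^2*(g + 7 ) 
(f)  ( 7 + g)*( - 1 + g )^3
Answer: a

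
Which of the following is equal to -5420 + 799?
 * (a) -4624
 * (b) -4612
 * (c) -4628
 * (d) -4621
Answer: d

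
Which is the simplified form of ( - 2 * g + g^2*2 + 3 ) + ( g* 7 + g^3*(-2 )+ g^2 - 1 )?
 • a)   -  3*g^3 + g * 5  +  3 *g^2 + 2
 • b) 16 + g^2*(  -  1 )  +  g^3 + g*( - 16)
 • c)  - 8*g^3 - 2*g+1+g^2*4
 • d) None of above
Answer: d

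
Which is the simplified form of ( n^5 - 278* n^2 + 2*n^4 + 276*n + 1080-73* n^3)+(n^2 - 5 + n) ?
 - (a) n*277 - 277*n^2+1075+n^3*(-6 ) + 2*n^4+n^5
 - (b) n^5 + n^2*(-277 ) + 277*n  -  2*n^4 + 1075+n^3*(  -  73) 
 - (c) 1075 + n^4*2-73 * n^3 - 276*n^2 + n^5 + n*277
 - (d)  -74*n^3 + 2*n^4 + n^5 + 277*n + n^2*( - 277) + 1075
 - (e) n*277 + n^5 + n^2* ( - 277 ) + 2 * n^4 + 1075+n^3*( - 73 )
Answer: e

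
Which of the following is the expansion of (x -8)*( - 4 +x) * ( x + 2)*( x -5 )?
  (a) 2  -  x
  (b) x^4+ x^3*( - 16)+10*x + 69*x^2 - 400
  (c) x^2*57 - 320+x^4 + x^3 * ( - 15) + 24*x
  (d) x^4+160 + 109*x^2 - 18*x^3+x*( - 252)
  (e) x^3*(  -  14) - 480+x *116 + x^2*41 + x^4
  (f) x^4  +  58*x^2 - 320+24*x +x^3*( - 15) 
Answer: f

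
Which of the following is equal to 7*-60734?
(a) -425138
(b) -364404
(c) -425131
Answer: a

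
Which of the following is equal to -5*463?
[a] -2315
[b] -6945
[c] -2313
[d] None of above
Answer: a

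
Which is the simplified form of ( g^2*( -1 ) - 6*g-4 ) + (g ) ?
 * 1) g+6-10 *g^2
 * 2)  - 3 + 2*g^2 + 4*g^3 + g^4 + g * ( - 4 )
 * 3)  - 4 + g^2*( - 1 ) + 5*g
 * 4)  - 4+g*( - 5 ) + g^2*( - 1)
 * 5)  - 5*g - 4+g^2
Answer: 4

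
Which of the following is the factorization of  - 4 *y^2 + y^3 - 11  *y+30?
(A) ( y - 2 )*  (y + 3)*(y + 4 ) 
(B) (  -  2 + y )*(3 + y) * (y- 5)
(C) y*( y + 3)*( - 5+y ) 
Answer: B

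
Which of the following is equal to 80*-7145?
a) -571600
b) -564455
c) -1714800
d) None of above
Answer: a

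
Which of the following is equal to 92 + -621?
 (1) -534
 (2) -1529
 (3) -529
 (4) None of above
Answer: 3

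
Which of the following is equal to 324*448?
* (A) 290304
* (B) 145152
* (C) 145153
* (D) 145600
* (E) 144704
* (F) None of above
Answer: B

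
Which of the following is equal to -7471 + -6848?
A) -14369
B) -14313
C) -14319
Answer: C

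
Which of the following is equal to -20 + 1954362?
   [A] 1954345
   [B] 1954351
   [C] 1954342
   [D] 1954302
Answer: C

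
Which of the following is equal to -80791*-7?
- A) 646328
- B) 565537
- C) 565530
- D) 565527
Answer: B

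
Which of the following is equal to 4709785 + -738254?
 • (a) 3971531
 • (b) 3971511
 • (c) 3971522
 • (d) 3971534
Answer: a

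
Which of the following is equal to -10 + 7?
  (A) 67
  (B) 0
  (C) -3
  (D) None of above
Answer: C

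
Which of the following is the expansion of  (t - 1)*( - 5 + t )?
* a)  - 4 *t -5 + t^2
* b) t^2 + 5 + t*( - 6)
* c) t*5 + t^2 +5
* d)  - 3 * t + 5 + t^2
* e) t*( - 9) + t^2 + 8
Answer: b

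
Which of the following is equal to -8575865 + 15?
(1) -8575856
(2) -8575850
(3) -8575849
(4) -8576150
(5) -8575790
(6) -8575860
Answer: 2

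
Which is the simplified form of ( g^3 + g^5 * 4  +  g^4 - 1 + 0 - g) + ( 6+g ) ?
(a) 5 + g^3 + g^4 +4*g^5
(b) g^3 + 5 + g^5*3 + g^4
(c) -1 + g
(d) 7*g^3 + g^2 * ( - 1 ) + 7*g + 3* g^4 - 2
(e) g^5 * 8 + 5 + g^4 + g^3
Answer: a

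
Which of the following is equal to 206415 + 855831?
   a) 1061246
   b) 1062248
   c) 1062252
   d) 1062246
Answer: d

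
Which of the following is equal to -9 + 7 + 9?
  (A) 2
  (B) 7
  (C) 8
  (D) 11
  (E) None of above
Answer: B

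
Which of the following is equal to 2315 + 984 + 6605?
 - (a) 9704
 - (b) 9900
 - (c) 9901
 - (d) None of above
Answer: d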